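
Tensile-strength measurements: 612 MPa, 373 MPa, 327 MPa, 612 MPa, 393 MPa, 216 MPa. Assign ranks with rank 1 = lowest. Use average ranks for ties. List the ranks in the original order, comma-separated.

5.5, 3, 2, 5.5, 4, 1

Sorted (ascending): 216, 327, 373, 393, 612, 612
The 2 values of 612 occupy positions 5–6 → average rank (5+6)/2 = 5.5.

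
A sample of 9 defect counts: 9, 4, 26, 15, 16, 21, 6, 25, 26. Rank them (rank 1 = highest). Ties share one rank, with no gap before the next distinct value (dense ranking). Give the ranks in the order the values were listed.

Sorted (descending): 26, 26, 25, 21, 16, 15, 9, 6, 4
The 2 values of 26 share dense rank 1.
Remaining distinct values take the next consecutive integers.

6, 8, 1, 5, 4, 3, 7, 2, 1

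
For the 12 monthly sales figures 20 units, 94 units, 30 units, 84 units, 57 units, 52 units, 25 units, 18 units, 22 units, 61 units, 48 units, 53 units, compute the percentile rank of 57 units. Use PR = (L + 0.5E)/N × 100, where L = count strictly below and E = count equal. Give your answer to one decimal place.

N = 12.
Strictly below 57: 8. Equal to 57: 1.
PR = (8 + 0.5·1)/12 × 100 = 70.8

70.8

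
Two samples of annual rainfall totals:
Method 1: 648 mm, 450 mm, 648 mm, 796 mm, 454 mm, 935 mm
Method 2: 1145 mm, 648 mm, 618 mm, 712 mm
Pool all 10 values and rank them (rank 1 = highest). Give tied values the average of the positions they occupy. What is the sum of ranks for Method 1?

36

Sorted (descending): 1145, 935, 796, 712, 648, 648, 648, 618, 454, 450
The 3 values of 648 occupy positions 5–7 → average rank 6.
Method 1 values → pooled ranks: 648→6, 450→10, 648→6, 796→3, 454→9, 935→2
Rank sum = 6 + 10 + 6 + 3 + 9 + 2 = 36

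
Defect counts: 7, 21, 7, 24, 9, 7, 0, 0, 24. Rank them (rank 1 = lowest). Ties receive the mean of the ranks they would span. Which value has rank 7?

21

Sorted (ascending): 0, 0, 7, 7, 7, 9, 21, 24, 24
The 2 values of 0 occupy positions 1–2 → average rank (1+2)/2 = 1.5.
The 3 values of 7 occupy positions 3–5 → average rank 4.
The 2 values of 24 occupy positions 8–9 → average rank (8+9)/2 = 8.5.
Rank 7 → value 21.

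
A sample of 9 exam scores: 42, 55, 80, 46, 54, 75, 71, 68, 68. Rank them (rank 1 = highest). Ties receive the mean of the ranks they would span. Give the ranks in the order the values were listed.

Sorted (descending): 80, 75, 71, 68, 68, 55, 54, 46, 42
The 2 values of 68 occupy positions 4–5 → average rank (4+5)/2 = 4.5.

9, 6, 1, 8, 7, 2, 3, 4.5, 4.5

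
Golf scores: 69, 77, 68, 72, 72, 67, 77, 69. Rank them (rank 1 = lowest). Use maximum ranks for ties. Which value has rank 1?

Sorted (ascending): 67, 68, 69, 69, 72, 72, 77, 77
The 2 values of 69 occupy positions 3–4 → each gets rank 4.
The 2 values of 72 occupy positions 5–6 → each gets rank 6.
The 2 values of 77 occupy positions 7–8 → each gets rank 8.
Rank 1 → value 67.

67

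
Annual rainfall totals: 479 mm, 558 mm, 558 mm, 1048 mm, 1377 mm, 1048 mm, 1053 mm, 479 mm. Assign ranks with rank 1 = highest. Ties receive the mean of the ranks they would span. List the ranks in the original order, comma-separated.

Sorted (descending): 1377, 1053, 1048, 1048, 558, 558, 479, 479
The 2 values of 1048 occupy positions 3–4 → average rank (3+4)/2 = 3.5.
The 2 values of 558 occupy positions 5–6 → average rank (5+6)/2 = 5.5.
The 2 values of 479 occupy positions 7–8 → average rank (7+8)/2 = 7.5.

7.5, 5.5, 5.5, 3.5, 1, 3.5, 2, 7.5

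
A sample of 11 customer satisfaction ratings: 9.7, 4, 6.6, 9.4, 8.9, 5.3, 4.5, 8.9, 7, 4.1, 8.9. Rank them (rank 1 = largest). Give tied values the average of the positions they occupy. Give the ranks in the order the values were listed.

Sorted (descending): 9.7, 9.4, 8.9, 8.9, 8.9, 7, 6.6, 5.3, 4.5, 4.1, 4
The 3 values of 8.9 occupy positions 3–5 → average rank 4.

1, 11, 7, 2, 4, 8, 9, 4, 6, 10, 4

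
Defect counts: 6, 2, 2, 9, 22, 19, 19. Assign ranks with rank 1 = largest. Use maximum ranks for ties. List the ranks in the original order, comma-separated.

5, 7, 7, 4, 1, 3, 3

Sorted (descending): 22, 19, 19, 9, 6, 2, 2
The 2 values of 19 occupy positions 2–3 → each gets rank 3.
The 2 values of 2 occupy positions 6–7 → each gets rank 7.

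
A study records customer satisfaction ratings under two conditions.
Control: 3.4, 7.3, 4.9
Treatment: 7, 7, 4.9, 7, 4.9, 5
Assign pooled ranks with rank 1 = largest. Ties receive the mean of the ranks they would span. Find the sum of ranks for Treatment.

Sorted (descending): 7.3, 7, 7, 7, 5, 4.9, 4.9, 4.9, 3.4
The 3 values of 7 occupy positions 2–4 → average rank 3.
The 3 values of 4.9 occupy positions 6–8 → average rank 7.
Treatment values → pooled ranks: 7→3, 7→3, 4.9→7, 7→3, 4.9→7, 5→5
Rank sum = 3 + 3 + 7 + 3 + 7 + 5 = 28

28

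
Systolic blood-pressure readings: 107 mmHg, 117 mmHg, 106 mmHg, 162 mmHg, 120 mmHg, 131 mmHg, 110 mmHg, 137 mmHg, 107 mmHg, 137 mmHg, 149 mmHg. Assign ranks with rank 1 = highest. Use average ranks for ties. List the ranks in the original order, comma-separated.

9.5, 7, 11, 1, 6, 5, 8, 3.5, 9.5, 3.5, 2

Sorted (descending): 162, 149, 137, 137, 131, 120, 117, 110, 107, 107, 106
The 2 values of 137 occupy positions 3–4 → average rank (3+4)/2 = 3.5.
The 2 values of 107 occupy positions 9–10 → average rank (9+10)/2 = 9.5.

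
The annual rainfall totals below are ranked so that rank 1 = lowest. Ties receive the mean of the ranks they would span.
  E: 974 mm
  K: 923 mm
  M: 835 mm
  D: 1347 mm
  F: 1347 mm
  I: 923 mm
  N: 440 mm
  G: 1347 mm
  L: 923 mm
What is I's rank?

Sorted (ascending): 440, 835, 923, 923, 923, 974, 1347, 1347, 1347
The 3 values of 923 occupy positions 3–5 → average rank 4.
The 3 values of 1347 occupy positions 7–9 → average rank 8.
I has value 923 mm → rank 4.

4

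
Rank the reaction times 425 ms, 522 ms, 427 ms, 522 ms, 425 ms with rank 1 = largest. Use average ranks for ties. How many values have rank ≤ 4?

3

Sorted (descending): 522, 522, 427, 425, 425
The 2 values of 522 occupy positions 1–2 → average rank (1+2)/2 = 1.5.
The 2 values of 425 occupy positions 4–5 → average rank (4+5)/2 = 4.5.
Ranks ≤ 4: {1.5, 1.5, 3} → 3 values.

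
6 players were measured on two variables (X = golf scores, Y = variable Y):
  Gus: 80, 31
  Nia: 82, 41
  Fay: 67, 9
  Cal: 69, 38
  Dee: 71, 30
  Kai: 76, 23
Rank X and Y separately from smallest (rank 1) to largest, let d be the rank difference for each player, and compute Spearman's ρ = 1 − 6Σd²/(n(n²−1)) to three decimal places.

Ranks of variable 1: 5, 6, 1, 2, 3, 4
Ranks of variable 2: 4, 6, 1, 5, 3, 2
d = r₁ − r₂: 1, 0, 0, -3, 0, 2
d²: 1, 0, 0, 9, 0, 4; Σd² = 14
ρ = 1 − 6·14/(6·35) = 1 − 84/210 = 0.600

0.600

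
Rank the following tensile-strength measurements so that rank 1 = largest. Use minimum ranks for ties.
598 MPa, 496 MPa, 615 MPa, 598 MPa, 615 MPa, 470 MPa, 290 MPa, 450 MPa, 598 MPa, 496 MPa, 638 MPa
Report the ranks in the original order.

4, 7, 2, 4, 2, 9, 11, 10, 4, 7, 1

Sorted (descending): 638, 615, 615, 598, 598, 598, 496, 496, 470, 450, 290
The 2 values of 615 occupy positions 2–3 → each gets rank 2.
The 3 values of 598 occupy positions 4–6 → each gets rank 4.
The 2 values of 496 occupy positions 7–8 → each gets rank 7.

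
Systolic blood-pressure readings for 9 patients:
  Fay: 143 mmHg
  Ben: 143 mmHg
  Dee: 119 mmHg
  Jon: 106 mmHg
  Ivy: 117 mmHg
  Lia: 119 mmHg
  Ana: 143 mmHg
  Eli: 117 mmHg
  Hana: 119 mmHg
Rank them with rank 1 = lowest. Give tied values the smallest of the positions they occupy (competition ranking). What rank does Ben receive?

Sorted (ascending): 106, 117, 117, 119, 119, 119, 143, 143, 143
The 2 values of 117 occupy positions 2–3 → each gets rank 2.
The 3 values of 119 occupy positions 4–6 → each gets rank 4.
The 3 values of 143 occupy positions 7–9 → each gets rank 7.
Ben has value 143 mmHg → rank 7.

7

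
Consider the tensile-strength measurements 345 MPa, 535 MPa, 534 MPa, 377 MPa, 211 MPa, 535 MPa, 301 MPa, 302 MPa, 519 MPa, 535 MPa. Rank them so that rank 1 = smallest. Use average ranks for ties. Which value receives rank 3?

302

Sorted (ascending): 211, 301, 302, 345, 377, 519, 534, 535, 535, 535
The 3 values of 535 occupy positions 8–10 → average rank 9.
Rank 3 → value 302.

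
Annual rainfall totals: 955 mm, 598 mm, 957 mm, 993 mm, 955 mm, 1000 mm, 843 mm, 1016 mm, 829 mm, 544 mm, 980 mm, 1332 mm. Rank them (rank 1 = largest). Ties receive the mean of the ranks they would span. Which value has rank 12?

544

Sorted (descending): 1332, 1016, 1000, 993, 980, 957, 955, 955, 843, 829, 598, 544
The 2 values of 955 occupy positions 7–8 → average rank (7+8)/2 = 7.5.
Rank 12 → value 544.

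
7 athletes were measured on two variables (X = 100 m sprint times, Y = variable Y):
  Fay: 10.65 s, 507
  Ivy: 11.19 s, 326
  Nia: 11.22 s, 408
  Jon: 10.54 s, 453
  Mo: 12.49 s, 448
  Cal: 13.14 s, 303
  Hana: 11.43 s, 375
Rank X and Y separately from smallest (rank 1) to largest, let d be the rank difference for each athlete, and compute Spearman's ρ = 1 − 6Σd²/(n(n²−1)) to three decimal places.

Ranks of variable 1: 2, 3, 4, 1, 6, 7, 5
Ranks of variable 2: 7, 2, 4, 6, 5, 1, 3
d = r₁ − r₂: -5, 1, 0, -5, 1, 6, 2
d²: 25, 1, 0, 25, 1, 36, 4; Σd² = 92
ρ = 1 − 6·92/(7·48) = 1 − 552/336 = -0.643

-0.643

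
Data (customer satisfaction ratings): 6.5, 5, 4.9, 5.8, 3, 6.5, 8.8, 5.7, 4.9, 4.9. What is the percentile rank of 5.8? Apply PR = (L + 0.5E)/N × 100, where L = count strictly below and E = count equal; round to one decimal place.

65.0

N = 10.
Strictly below 5.8: 6. Equal to 5.8: 1.
PR = (6 + 0.5·1)/10 × 100 = 65.0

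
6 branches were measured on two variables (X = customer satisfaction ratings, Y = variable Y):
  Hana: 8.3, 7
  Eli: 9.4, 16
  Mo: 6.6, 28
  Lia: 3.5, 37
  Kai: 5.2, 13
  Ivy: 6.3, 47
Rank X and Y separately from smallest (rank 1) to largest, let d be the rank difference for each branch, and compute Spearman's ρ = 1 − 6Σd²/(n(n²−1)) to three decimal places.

Ranks of variable 1: 5, 6, 4, 1, 2, 3
Ranks of variable 2: 1, 3, 4, 5, 2, 6
d = r₁ − r₂: 4, 3, 0, -4, 0, -3
d²: 16, 9, 0, 16, 0, 9; Σd² = 50
ρ = 1 − 6·50/(6·35) = 1 − 300/210 = -0.429

-0.429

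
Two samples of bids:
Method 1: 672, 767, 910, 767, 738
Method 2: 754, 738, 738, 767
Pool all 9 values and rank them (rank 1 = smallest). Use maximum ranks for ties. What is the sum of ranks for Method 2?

Sorted (ascending): 672, 738, 738, 738, 754, 767, 767, 767, 910
The 3 values of 738 occupy positions 2–4 → each gets rank 4.
The 3 values of 767 occupy positions 6–8 → each gets rank 8.
Method 2 values → pooled ranks: 754→5, 738→4, 738→4, 767→8
Rank sum = 5 + 4 + 4 + 8 = 21

21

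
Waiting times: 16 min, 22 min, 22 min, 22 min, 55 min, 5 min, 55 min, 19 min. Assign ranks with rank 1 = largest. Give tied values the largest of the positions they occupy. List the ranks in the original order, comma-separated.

Sorted (descending): 55, 55, 22, 22, 22, 19, 16, 5
The 2 values of 55 occupy positions 1–2 → each gets rank 2.
The 3 values of 22 occupy positions 3–5 → each gets rank 5.

7, 5, 5, 5, 2, 8, 2, 6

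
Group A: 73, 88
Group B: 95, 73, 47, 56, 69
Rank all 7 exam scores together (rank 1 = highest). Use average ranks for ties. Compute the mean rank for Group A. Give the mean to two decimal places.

Sorted (descending): 95, 88, 73, 73, 69, 56, 47
The 2 values of 73 occupy positions 3–4 → average rank (3+4)/2 = 3.5.
Group A values → pooled ranks: 73→3.5, 88→2
Mean rank = (3.5 + 2) / 2 = 2.75

2.75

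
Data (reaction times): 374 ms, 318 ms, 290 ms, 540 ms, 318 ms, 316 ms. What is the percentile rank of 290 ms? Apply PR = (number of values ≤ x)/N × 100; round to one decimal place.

16.7

N = 6.
Strictly below 290: 0. Equal to 290: 1.
PR = 1/6 × 100 = 16.7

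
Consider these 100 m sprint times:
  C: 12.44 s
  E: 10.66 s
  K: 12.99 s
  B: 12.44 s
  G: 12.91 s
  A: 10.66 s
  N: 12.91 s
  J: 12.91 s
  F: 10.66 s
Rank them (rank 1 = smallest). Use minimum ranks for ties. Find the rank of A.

1

Sorted (ascending): 10.66, 10.66, 10.66, 12.44, 12.44, 12.91, 12.91, 12.91, 12.99
The 3 values of 10.66 occupy positions 1–3 → each gets rank 1.
The 2 values of 12.44 occupy positions 4–5 → each gets rank 4.
The 3 values of 12.91 occupy positions 6–8 → each gets rank 6.
A has value 10.66 s → rank 1.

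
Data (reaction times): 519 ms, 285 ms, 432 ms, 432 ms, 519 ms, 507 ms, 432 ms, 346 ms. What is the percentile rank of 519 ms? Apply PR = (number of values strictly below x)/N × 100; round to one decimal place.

75.0

N = 8.
Strictly below 519: 6. Equal to 519: 2.
PR = 6/8 × 100 = 75.0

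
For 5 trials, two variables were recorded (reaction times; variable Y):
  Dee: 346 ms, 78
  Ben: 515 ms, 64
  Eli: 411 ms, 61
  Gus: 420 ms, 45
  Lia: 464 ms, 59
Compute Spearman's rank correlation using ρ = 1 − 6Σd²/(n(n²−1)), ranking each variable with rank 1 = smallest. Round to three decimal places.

Ranks of variable 1: 1, 5, 2, 3, 4
Ranks of variable 2: 5, 4, 3, 1, 2
d = r₁ − r₂: -4, 1, -1, 2, 2
d²: 16, 1, 1, 4, 4; Σd² = 26
ρ = 1 − 6·26/(5·24) = 1 − 156/120 = -0.300

-0.300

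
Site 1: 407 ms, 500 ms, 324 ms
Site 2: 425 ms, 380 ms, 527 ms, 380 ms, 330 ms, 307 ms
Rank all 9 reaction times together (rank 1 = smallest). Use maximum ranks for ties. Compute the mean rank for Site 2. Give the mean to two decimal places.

5.00

Sorted (ascending): 307, 324, 330, 380, 380, 407, 425, 500, 527
The 2 values of 380 occupy positions 4–5 → each gets rank 5.
Site 2 values → pooled ranks: 425→7, 380→5, 527→9, 380→5, 330→3, 307→1
Mean rank = (7 + 5 + 9 + 5 + 3 + 1) / 6 = 5.00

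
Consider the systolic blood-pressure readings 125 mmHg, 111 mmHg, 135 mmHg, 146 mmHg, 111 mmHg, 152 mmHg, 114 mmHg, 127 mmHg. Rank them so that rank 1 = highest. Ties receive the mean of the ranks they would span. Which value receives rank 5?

125

Sorted (descending): 152, 146, 135, 127, 125, 114, 111, 111
The 2 values of 111 occupy positions 7–8 → average rank (7+8)/2 = 7.5.
Rank 5 → value 125.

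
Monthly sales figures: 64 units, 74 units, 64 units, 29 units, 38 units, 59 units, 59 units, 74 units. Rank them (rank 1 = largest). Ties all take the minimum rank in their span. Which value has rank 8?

Sorted (descending): 74, 74, 64, 64, 59, 59, 38, 29
The 2 values of 74 occupy positions 1–2 → each gets rank 1.
The 2 values of 64 occupy positions 3–4 → each gets rank 3.
The 2 values of 59 occupy positions 5–6 → each gets rank 5.
Rank 8 → value 29.

29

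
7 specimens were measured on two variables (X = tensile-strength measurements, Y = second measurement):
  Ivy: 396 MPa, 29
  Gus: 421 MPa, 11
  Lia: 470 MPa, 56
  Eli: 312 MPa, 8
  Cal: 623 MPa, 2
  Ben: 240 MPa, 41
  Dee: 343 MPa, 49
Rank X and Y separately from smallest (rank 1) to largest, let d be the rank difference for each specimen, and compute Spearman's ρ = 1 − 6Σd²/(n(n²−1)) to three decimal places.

Ranks of variable 1: 4, 5, 6, 2, 7, 1, 3
Ranks of variable 2: 4, 3, 7, 2, 1, 5, 6
d = r₁ − r₂: 0, 2, -1, 0, 6, -4, -3
d²: 0, 4, 1, 0, 36, 16, 9; Σd² = 66
ρ = 1 − 6·66/(7·48) = 1 − 396/336 = -0.179

-0.179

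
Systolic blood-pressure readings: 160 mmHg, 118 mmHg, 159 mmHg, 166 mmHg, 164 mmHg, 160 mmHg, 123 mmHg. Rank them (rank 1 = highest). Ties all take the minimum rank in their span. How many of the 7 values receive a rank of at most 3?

4

Sorted (descending): 166, 164, 160, 160, 159, 123, 118
The 2 values of 160 occupy positions 3–4 → each gets rank 3.
Ranks ≤ 3: {1, 2, 3, 3} → 4 values.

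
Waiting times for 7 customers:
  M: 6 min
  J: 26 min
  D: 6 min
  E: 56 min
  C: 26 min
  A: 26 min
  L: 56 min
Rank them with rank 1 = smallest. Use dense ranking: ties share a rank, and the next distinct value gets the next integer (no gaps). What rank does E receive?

3

Sorted (ascending): 6, 6, 26, 26, 26, 56, 56
The 2 values of 6 share dense rank 1.
The 3 values of 26 share dense rank 2.
The 2 values of 56 share dense rank 3.
E has value 56 min → rank 3.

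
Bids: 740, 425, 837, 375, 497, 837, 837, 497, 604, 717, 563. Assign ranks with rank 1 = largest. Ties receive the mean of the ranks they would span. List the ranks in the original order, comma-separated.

4, 10, 2, 11, 8.5, 2, 2, 8.5, 6, 5, 7

Sorted (descending): 837, 837, 837, 740, 717, 604, 563, 497, 497, 425, 375
The 3 values of 837 occupy positions 1–3 → average rank 2.
The 2 values of 497 occupy positions 8–9 → average rank (8+9)/2 = 8.5.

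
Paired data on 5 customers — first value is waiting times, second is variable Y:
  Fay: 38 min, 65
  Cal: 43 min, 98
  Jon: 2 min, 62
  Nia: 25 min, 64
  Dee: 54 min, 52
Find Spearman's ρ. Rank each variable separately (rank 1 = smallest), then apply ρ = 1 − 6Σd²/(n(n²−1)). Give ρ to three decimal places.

0.000

Ranks of variable 1: 3, 4, 1, 2, 5
Ranks of variable 2: 4, 5, 2, 3, 1
d = r₁ − r₂: -1, -1, -1, -1, 4
d²: 1, 1, 1, 1, 16; Σd² = 20
ρ = 1 − 6·20/(5·24) = 1 − 120/120 = 0.000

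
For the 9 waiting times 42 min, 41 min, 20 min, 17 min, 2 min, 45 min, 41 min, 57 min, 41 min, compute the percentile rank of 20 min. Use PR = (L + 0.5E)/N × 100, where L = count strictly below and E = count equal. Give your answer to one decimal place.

27.8

N = 9.
Strictly below 20: 2. Equal to 20: 1.
PR = (2 + 0.5·1)/9 × 100 = 27.8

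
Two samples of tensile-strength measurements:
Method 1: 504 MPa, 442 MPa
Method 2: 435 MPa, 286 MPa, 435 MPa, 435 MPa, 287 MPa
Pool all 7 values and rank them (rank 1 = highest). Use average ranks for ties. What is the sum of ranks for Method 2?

25

Sorted (descending): 504, 442, 435, 435, 435, 287, 286
The 3 values of 435 occupy positions 3–5 → average rank 4.
Method 2 values → pooled ranks: 435→4, 286→7, 435→4, 435→4, 287→6
Rank sum = 4 + 7 + 4 + 4 + 6 = 25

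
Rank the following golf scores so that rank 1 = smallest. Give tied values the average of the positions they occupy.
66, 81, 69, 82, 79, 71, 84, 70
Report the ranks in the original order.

1, 6, 2, 7, 5, 4, 8, 3

Sorted (ascending): 66, 69, 70, 71, 79, 81, 82, 84
No ties — each value takes its position as its rank.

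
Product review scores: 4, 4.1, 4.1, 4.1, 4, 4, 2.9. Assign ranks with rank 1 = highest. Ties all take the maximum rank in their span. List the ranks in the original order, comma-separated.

6, 3, 3, 3, 6, 6, 7

Sorted (descending): 4.1, 4.1, 4.1, 4, 4, 4, 2.9
The 3 values of 4.1 occupy positions 1–3 → each gets rank 3.
The 3 values of 4 occupy positions 4–6 → each gets rank 6.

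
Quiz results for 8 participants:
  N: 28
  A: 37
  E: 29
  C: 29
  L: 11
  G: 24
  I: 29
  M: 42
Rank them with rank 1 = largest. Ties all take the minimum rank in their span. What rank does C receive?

Sorted (descending): 42, 37, 29, 29, 29, 28, 24, 11
The 3 values of 29 occupy positions 3–5 → each gets rank 3.
C has value 29 → rank 3.

3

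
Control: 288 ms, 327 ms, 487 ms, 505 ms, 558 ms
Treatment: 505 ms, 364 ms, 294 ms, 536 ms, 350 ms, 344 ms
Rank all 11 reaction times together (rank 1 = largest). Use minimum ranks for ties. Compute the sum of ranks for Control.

Sorted (descending): 558, 536, 505, 505, 487, 364, 350, 344, 327, 294, 288
The 2 values of 505 occupy positions 3–4 → each gets rank 3.
Control values → pooled ranks: 288→11, 327→9, 487→5, 505→3, 558→1
Rank sum = 11 + 9 + 5 + 3 + 1 = 29

29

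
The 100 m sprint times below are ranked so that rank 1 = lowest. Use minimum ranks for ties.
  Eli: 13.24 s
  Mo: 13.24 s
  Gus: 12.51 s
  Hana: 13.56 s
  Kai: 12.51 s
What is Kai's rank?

1

Sorted (ascending): 12.51, 12.51, 13.24, 13.24, 13.56
The 2 values of 12.51 occupy positions 1–2 → each gets rank 1.
The 2 values of 13.24 occupy positions 3–4 → each gets rank 3.
Kai has value 12.51 s → rank 1.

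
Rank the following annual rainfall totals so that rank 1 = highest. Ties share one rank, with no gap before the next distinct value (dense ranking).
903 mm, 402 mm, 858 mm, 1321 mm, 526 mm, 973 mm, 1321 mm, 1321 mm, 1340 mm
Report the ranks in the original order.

Sorted (descending): 1340, 1321, 1321, 1321, 973, 903, 858, 526, 402
The 3 values of 1321 share dense rank 2.
Remaining distinct values take the next consecutive integers.

4, 7, 5, 2, 6, 3, 2, 2, 1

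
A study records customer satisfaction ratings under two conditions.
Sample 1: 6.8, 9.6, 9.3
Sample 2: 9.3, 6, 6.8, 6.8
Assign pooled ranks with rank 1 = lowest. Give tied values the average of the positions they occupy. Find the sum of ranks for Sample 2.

12.5

Sorted (ascending): 6, 6.8, 6.8, 6.8, 9.3, 9.3, 9.6
The 3 values of 6.8 occupy positions 2–4 → average rank 3.
The 2 values of 9.3 occupy positions 5–6 → average rank (5+6)/2 = 5.5.
Sample 2 values → pooled ranks: 9.3→5.5, 6→1, 6.8→3, 6.8→3
Rank sum = 5.5 + 1 + 3 + 3 = 12.5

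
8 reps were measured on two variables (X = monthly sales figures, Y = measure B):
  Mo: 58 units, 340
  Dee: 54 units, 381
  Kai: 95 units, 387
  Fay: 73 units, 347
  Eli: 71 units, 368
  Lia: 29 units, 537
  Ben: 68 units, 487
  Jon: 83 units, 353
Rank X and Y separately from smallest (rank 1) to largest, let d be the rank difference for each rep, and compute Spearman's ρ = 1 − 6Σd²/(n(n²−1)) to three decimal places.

Ranks of variable 1: 3, 2, 8, 6, 5, 1, 4, 7
Ranks of variable 2: 1, 5, 6, 2, 4, 8, 7, 3
d = r₁ − r₂: 2, -3, 2, 4, 1, -7, -3, 4
d²: 4, 9, 4, 16, 1, 49, 9, 16; Σd² = 108
ρ = 1 − 6·108/(8·63) = 1 − 648/504 = -0.286

-0.286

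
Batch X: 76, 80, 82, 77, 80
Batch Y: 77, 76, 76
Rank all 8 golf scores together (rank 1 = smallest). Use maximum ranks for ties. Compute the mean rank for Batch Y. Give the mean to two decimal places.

3.67

Sorted (ascending): 76, 76, 76, 77, 77, 80, 80, 82
The 3 values of 76 occupy positions 1–3 → each gets rank 3.
The 2 values of 77 occupy positions 4–5 → each gets rank 5.
The 2 values of 80 occupy positions 6–7 → each gets rank 7.
Batch Y values → pooled ranks: 77→5, 76→3, 76→3
Mean rank = (5 + 3 + 3) / 3 = 3.67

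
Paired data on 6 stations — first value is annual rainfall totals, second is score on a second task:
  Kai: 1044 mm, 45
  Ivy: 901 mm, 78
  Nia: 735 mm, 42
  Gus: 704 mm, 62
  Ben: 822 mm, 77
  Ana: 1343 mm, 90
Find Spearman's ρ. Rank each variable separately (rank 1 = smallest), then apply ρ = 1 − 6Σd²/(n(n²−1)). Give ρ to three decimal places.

Ranks of variable 1: 5, 4, 2, 1, 3, 6
Ranks of variable 2: 2, 5, 1, 3, 4, 6
d = r₁ − r₂: 3, -1, 1, -2, -1, 0
d²: 9, 1, 1, 4, 1, 0; Σd² = 16
ρ = 1 − 6·16/(6·35) = 1 − 96/210 = 0.543

0.543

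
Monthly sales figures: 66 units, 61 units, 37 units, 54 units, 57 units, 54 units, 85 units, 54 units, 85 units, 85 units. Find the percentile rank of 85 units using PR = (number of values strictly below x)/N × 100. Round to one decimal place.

N = 10.
Strictly below 85: 7. Equal to 85: 3.
PR = 7/10 × 100 = 70.0

70.0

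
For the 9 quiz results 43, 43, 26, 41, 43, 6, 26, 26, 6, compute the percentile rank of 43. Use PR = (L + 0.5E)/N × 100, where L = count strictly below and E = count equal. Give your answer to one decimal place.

83.3

N = 9.
Strictly below 43: 6. Equal to 43: 3.
PR = (6 + 0.5·3)/9 × 100 = 83.3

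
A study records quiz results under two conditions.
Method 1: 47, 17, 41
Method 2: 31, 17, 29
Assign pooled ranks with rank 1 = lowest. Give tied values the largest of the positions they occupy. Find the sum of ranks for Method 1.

Sorted (ascending): 17, 17, 29, 31, 41, 47
The 2 values of 17 occupy positions 1–2 → each gets rank 2.
Method 1 values → pooled ranks: 47→6, 17→2, 41→5
Rank sum = 6 + 2 + 5 = 13

13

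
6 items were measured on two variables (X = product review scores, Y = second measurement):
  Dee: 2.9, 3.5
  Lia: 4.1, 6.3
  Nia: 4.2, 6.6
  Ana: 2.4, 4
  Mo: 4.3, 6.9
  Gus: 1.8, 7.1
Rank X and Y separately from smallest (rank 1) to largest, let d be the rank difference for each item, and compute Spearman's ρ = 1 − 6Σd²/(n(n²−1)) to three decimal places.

Ranks of variable 1: 3, 4, 5, 2, 6, 1
Ranks of variable 2: 1, 3, 4, 2, 5, 6
d = r₁ − r₂: 2, 1, 1, 0, 1, -5
d²: 4, 1, 1, 0, 1, 25; Σd² = 32
ρ = 1 − 6·32/(6·35) = 1 − 192/210 = 0.086

0.086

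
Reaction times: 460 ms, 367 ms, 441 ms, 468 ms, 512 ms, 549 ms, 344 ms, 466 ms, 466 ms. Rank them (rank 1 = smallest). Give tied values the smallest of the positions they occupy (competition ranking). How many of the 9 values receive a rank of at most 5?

6

Sorted (ascending): 344, 367, 441, 460, 466, 466, 468, 512, 549
The 2 values of 466 occupy positions 5–6 → each gets rank 5.
Ranks ≤ 5: {1, 2, 3, 4, 5, 5} → 6 values.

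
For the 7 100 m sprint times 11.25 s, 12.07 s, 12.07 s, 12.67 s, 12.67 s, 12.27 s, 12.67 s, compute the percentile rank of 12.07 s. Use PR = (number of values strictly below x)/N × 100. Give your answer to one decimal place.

N = 7.
Strictly below 12.07: 1. Equal to 12.07: 2.
PR = 1/7 × 100 = 14.3

14.3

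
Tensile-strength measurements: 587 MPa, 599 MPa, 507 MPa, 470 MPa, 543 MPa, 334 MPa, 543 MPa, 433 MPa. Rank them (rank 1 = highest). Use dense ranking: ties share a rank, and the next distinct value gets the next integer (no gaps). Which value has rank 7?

Sorted (descending): 599, 587, 543, 543, 507, 470, 433, 334
The 2 values of 543 share dense rank 3.
Remaining distinct values take the next consecutive integers.
Rank 7 → value 334.

334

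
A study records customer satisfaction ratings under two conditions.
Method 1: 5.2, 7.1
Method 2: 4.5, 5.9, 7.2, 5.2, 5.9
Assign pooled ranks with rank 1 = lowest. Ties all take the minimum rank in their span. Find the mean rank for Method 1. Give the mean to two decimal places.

4.00

Sorted (ascending): 4.5, 5.2, 5.2, 5.9, 5.9, 7.1, 7.2
The 2 values of 5.2 occupy positions 2–3 → each gets rank 2.
The 2 values of 5.9 occupy positions 4–5 → each gets rank 4.
Method 1 values → pooled ranks: 5.2→2, 7.1→6
Mean rank = (2 + 6) / 2 = 4.00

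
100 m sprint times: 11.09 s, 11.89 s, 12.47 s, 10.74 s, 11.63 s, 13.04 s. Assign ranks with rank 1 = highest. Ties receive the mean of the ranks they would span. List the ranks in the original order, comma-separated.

5, 3, 2, 6, 4, 1

Sorted (descending): 13.04, 12.47, 11.89, 11.63, 11.09, 10.74
No ties — each value takes its position as its rank.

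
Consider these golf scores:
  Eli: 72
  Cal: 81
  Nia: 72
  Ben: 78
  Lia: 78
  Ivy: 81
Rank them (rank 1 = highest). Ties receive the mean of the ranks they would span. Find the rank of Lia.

Sorted (descending): 81, 81, 78, 78, 72, 72
The 2 values of 81 occupy positions 1–2 → average rank (1+2)/2 = 1.5.
The 2 values of 78 occupy positions 3–4 → average rank (3+4)/2 = 3.5.
The 2 values of 72 occupy positions 5–6 → average rank (5+6)/2 = 5.5.
Lia has value 78 → rank 3.5.

3.5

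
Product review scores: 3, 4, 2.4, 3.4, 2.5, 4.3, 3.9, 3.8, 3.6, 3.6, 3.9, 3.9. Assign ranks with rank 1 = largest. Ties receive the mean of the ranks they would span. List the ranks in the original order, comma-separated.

10, 2, 12, 9, 11, 1, 4, 6, 7.5, 7.5, 4, 4

Sorted (descending): 4.3, 4, 3.9, 3.9, 3.9, 3.8, 3.6, 3.6, 3.4, 3, 2.5, 2.4
The 3 values of 3.9 occupy positions 3–5 → average rank 4.
The 2 values of 3.6 occupy positions 7–8 → average rank (7+8)/2 = 7.5.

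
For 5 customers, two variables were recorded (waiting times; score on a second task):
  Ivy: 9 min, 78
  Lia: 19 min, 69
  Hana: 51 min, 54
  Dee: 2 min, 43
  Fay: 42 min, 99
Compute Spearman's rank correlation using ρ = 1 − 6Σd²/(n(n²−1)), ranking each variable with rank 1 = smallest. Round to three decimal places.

Ranks of variable 1: 2, 3, 5, 1, 4
Ranks of variable 2: 4, 3, 2, 1, 5
d = r₁ − r₂: -2, 0, 3, 0, -1
d²: 4, 0, 9, 0, 1; Σd² = 14
ρ = 1 − 6·14/(5·24) = 1 − 84/120 = 0.300

0.300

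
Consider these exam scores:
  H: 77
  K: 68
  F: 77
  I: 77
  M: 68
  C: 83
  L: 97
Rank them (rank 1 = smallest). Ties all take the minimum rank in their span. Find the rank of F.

Sorted (ascending): 68, 68, 77, 77, 77, 83, 97
The 2 values of 68 occupy positions 1–2 → each gets rank 1.
The 3 values of 77 occupy positions 3–5 → each gets rank 3.
F has value 77 → rank 3.

3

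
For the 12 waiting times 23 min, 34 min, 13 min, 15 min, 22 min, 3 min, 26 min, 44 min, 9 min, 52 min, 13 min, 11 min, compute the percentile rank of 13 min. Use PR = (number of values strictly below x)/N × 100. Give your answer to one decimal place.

N = 12.
Strictly below 13: 3. Equal to 13: 2.
PR = 3/12 × 100 = 25.0

25.0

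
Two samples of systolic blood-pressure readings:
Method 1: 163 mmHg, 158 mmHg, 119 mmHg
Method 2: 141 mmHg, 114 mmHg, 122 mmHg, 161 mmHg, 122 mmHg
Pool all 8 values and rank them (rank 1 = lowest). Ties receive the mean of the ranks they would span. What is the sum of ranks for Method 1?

16

Sorted (ascending): 114, 119, 122, 122, 141, 158, 161, 163
The 2 values of 122 occupy positions 3–4 → average rank (3+4)/2 = 3.5.
Method 1 values → pooled ranks: 163→8, 158→6, 119→2
Rank sum = 8 + 6 + 2 = 16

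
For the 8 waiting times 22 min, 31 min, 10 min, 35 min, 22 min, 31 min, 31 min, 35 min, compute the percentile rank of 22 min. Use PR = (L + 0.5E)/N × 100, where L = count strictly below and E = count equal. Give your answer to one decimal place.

25.0

N = 8.
Strictly below 22: 1. Equal to 22: 2.
PR = (1 + 0.5·2)/8 × 100 = 25.0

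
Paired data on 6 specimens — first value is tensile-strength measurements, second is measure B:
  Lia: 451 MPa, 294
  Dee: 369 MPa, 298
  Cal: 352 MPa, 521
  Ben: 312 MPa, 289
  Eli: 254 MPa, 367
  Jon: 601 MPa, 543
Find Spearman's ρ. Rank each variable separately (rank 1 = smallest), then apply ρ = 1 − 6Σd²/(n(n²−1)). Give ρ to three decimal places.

0.314

Ranks of variable 1: 5, 4, 3, 2, 1, 6
Ranks of variable 2: 2, 3, 5, 1, 4, 6
d = r₁ − r₂: 3, 1, -2, 1, -3, 0
d²: 9, 1, 4, 1, 9, 0; Σd² = 24
ρ = 1 − 6·24/(6·35) = 1 − 144/210 = 0.314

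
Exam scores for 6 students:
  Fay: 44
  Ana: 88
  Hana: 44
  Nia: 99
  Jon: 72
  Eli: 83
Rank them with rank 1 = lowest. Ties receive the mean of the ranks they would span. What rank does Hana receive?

1.5

Sorted (ascending): 44, 44, 72, 83, 88, 99
The 2 values of 44 occupy positions 1–2 → average rank (1+2)/2 = 1.5.
Hana has value 44 → rank 1.5.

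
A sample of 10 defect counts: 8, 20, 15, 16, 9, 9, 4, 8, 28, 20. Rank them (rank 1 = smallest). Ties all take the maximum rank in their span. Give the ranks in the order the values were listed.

Sorted (ascending): 4, 8, 8, 9, 9, 15, 16, 20, 20, 28
The 2 values of 8 occupy positions 2–3 → each gets rank 3.
The 2 values of 9 occupy positions 4–5 → each gets rank 5.
The 2 values of 20 occupy positions 8–9 → each gets rank 9.

3, 9, 6, 7, 5, 5, 1, 3, 10, 9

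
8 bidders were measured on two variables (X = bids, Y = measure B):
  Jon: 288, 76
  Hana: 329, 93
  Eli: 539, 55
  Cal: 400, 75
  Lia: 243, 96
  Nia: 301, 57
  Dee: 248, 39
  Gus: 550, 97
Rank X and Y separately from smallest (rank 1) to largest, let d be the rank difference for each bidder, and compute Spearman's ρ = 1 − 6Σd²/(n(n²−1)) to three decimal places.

0.143

Ranks of variable 1: 3, 5, 7, 6, 1, 4, 2, 8
Ranks of variable 2: 5, 6, 2, 4, 7, 3, 1, 8
d = r₁ − r₂: -2, -1, 5, 2, -6, 1, 1, 0
d²: 4, 1, 25, 4, 36, 1, 1, 0; Σd² = 72
ρ = 1 − 6·72/(8·63) = 1 − 432/504 = 0.143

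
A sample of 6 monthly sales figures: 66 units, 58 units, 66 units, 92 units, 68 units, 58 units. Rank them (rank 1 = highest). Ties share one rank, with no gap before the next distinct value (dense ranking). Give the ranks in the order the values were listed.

3, 4, 3, 1, 2, 4

Sorted (descending): 92, 68, 66, 66, 58, 58
The 2 values of 66 share dense rank 3.
The 2 values of 58 share dense rank 4.
Remaining distinct values take the next consecutive integers.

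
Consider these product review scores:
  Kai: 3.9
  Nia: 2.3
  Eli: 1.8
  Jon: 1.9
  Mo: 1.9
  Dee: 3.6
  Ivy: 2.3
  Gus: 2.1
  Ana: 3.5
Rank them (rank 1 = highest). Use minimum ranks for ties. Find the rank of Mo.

7

Sorted (descending): 3.9, 3.6, 3.5, 2.3, 2.3, 2.1, 1.9, 1.9, 1.8
The 2 values of 2.3 occupy positions 4–5 → each gets rank 4.
The 2 values of 1.9 occupy positions 7–8 → each gets rank 7.
Mo has value 1.9 → rank 7.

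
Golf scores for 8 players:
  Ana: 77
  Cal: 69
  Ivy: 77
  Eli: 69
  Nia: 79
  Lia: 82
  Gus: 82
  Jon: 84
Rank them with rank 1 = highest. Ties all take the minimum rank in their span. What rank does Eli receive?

7

Sorted (descending): 84, 82, 82, 79, 77, 77, 69, 69
The 2 values of 82 occupy positions 2–3 → each gets rank 2.
The 2 values of 77 occupy positions 5–6 → each gets rank 5.
The 2 values of 69 occupy positions 7–8 → each gets rank 7.
Eli has value 69 → rank 7.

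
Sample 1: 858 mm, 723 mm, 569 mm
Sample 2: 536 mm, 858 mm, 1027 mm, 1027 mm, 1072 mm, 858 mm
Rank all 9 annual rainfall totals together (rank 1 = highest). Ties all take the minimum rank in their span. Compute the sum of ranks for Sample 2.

22

Sorted (descending): 1072, 1027, 1027, 858, 858, 858, 723, 569, 536
The 2 values of 1027 occupy positions 2–3 → each gets rank 2.
The 3 values of 858 occupy positions 4–6 → each gets rank 4.
Sample 2 values → pooled ranks: 536→9, 858→4, 1027→2, 1027→2, 1072→1, 858→4
Rank sum = 9 + 4 + 2 + 2 + 1 + 4 = 22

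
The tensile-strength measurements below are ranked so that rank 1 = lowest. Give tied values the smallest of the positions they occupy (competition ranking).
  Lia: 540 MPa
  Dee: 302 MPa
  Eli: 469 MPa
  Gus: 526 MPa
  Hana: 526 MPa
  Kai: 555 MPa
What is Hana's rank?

Sorted (ascending): 302, 469, 526, 526, 540, 555
The 2 values of 526 occupy positions 3–4 → each gets rank 3.
Hana has value 526 MPa → rank 3.

3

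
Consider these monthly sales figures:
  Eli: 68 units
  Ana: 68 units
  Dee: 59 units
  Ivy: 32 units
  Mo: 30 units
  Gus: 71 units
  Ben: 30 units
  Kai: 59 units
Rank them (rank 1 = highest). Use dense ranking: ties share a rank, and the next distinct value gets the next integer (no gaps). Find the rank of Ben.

5

Sorted (descending): 71, 68, 68, 59, 59, 32, 30, 30
The 2 values of 68 share dense rank 2.
The 2 values of 59 share dense rank 3.
The 2 values of 30 share dense rank 5.
Remaining distinct values take the next consecutive integers.
Ben has value 30 units → rank 5.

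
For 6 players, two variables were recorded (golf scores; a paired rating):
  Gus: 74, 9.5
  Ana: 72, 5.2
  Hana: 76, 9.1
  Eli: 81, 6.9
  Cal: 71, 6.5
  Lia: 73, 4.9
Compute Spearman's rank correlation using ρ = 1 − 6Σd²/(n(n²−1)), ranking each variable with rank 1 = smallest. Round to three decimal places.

Ranks of variable 1: 4, 2, 5, 6, 1, 3
Ranks of variable 2: 6, 2, 5, 4, 3, 1
d = r₁ − r₂: -2, 0, 0, 2, -2, 2
d²: 4, 0, 0, 4, 4, 4; Σd² = 16
ρ = 1 − 6·16/(6·35) = 1 − 96/210 = 0.543

0.543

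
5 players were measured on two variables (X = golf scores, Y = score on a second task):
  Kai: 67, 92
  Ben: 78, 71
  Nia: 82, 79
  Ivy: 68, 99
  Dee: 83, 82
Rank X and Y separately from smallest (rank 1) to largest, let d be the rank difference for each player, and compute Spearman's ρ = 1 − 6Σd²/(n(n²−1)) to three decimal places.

Ranks of variable 1: 1, 3, 4, 2, 5
Ranks of variable 2: 4, 1, 2, 5, 3
d = r₁ − r₂: -3, 2, 2, -3, 2
d²: 9, 4, 4, 9, 4; Σd² = 30
ρ = 1 − 6·30/(5·24) = 1 − 180/120 = -0.500

-0.500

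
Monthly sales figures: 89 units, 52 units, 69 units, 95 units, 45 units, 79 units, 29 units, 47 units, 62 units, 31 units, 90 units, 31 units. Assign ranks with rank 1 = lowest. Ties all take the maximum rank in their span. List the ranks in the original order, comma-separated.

10, 6, 8, 12, 4, 9, 1, 5, 7, 3, 11, 3

Sorted (ascending): 29, 31, 31, 45, 47, 52, 62, 69, 79, 89, 90, 95
The 2 values of 31 occupy positions 2–3 → each gets rank 3.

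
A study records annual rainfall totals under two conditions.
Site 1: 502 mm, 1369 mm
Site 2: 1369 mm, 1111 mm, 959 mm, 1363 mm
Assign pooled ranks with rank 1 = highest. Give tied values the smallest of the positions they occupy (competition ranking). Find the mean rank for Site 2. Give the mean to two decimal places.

Sorted (descending): 1369, 1369, 1363, 1111, 959, 502
The 2 values of 1369 occupy positions 1–2 → each gets rank 1.
Site 2 values → pooled ranks: 1369→1, 1111→4, 959→5, 1363→3
Mean rank = (1 + 4 + 5 + 3) / 4 = 3.25

3.25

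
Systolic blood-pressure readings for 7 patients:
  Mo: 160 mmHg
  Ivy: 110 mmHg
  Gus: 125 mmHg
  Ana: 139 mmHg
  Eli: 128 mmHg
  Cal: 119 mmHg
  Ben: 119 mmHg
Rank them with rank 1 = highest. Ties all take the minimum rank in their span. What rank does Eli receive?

Sorted (descending): 160, 139, 128, 125, 119, 119, 110
The 2 values of 119 occupy positions 5–6 → each gets rank 5.
Eli has value 128 mmHg → rank 3.

3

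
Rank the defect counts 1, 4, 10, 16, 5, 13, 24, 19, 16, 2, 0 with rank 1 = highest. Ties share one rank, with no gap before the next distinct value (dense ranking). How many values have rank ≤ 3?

Sorted (descending): 24, 19, 16, 16, 13, 10, 5, 4, 2, 1, 0
The 2 values of 16 share dense rank 3.
Remaining distinct values take the next consecutive integers.
Ranks ≤ 3: {1, 2, 3, 3} → 4 values.

4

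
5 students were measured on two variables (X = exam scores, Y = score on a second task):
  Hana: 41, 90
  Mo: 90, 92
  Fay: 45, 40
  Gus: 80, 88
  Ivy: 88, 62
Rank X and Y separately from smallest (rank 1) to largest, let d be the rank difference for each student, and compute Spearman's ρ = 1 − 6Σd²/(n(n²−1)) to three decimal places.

0.300

Ranks of variable 1: 1, 5, 2, 3, 4
Ranks of variable 2: 4, 5, 1, 3, 2
d = r₁ − r₂: -3, 0, 1, 0, 2
d²: 9, 0, 1, 0, 4; Σd² = 14
ρ = 1 − 6·14/(5·24) = 1 − 84/120 = 0.300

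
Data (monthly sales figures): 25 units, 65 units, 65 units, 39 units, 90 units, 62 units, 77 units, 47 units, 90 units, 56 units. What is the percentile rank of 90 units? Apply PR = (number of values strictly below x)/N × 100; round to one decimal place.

80.0

N = 10.
Strictly below 90: 8. Equal to 90: 2.
PR = 8/10 × 100 = 80.0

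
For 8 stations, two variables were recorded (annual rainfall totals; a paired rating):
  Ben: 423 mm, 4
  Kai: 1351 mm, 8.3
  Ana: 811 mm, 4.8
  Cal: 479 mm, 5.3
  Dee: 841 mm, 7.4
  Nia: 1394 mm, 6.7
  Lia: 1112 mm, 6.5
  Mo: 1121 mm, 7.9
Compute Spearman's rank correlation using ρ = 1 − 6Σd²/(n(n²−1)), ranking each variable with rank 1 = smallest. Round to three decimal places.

Ranks of variable 1: 1, 7, 3, 2, 4, 8, 5, 6
Ranks of variable 2: 1, 8, 2, 3, 6, 5, 4, 7
d = r₁ − r₂: 0, -1, 1, -1, -2, 3, 1, -1
d²: 0, 1, 1, 1, 4, 9, 1, 1; Σd² = 18
ρ = 1 − 6·18/(8·63) = 1 − 108/504 = 0.786

0.786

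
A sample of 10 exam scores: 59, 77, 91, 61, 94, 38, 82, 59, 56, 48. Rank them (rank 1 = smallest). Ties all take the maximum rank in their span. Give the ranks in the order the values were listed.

Sorted (ascending): 38, 48, 56, 59, 59, 61, 77, 82, 91, 94
The 2 values of 59 occupy positions 4–5 → each gets rank 5.

5, 7, 9, 6, 10, 1, 8, 5, 3, 2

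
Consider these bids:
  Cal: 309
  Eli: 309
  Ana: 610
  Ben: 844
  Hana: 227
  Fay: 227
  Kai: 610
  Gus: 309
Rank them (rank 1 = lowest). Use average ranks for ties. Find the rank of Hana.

1.5

Sorted (ascending): 227, 227, 309, 309, 309, 610, 610, 844
The 2 values of 227 occupy positions 1–2 → average rank (1+2)/2 = 1.5.
The 3 values of 309 occupy positions 3–5 → average rank 4.
The 2 values of 610 occupy positions 6–7 → average rank (6+7)/2 = 6.5.
Hana has value 227 → rank 1.5.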